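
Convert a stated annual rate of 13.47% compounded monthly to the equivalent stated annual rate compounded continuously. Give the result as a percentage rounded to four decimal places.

EAR = (1 + 0.1347/12)^12 − 1 = 0.143335.
Equivalent continuous rate: r = ln(1 + 0.143335) = 0.133950 = 13.3950%.

13.3950%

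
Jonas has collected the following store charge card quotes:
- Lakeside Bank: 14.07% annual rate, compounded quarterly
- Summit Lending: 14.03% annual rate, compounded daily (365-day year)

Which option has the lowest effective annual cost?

Lakeside Bank

Lakeside Bank: (1 + 0.1407/4)^4 − 1 = 14.830%
Summit Lending: (1 + 0.1403/365)^365 − 1 = 15.059%
The lowest effective annual rate is Lakeside Bank at 14.830%.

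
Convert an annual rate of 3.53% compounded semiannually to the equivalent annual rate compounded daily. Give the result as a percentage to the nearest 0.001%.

EAR = (1 + 0.0353/2)^2 − 1 = 0.035612.
Solve (1 + r/365)^365 = 1.035612: r/365 = 1.035612^(1/365) − 1 = 0.000096, so r = 0.034994 = 3.499%.

3.499%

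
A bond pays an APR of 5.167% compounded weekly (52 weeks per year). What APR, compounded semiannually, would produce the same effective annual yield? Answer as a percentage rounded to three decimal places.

EAR = (1 + 0.05167/52)^52 − 1 = 0.053001.
Solve (1 + r/2)^2 = 1.053001: r/2 = 1.053001^(1/2) − 1 = 0.026158, so r = 0.052317 = 5.232%.

5.232%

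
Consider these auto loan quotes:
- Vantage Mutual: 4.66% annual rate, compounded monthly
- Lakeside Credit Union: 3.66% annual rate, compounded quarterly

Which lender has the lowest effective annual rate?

Lakeside Credit Union

Vantage Mutual: (1 + 0.0466/12)^12 − 1 = 4.761%
Lakeside Credit Union: (1 + 0.0366/4)^4 − 1 = 3.711%
The lowest effective annual rate is Lakeside Credit Union at 3.711%.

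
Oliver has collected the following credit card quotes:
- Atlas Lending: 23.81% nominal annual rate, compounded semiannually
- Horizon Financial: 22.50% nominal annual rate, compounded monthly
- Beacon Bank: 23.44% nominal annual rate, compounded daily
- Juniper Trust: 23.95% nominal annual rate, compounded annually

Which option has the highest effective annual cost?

Beacon Bank

Atlas Lending: (1 + 0.2381/2)^2 − 1 = 25.227%
Horizon Financial: (1 + 0.2250/12)^12 − 1 = 24.972%
Beacon Bank: (1 + 0.2344/365)^365 − 1 = 26.405%
Juniper Trust: compounded annually, EAR = 23.950%
The highest effective annual rate is Beacon Bank at 26.405%.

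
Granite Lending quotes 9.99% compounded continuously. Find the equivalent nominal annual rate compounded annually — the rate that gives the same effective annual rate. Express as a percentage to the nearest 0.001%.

10.506%

EAR under continuous compounding: e^0.0999 − 1 = 0.105060.
Compounded annually, the equivalent nominal rate is the EAR itself: 10.506%.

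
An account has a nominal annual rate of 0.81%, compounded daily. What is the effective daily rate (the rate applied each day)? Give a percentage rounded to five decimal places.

0.00222%

With a nominal annual rate compounded daily, the periodic rate is the nominal rate divided by 365.
i = 0.0081 / 365 = 0.0000222 = 0.00222%.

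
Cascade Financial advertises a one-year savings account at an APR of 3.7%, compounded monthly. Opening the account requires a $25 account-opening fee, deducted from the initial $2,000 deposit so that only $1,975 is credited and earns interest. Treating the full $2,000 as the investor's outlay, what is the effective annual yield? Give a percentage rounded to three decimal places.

2.466%

Value after one year: 1,975 × (1 + 0.037/12)^12 = 1,975 × 1.037634 = $2,049.33.
Effective yield on the $2,000 outlay: 2,049.33 / 2,000 − 1 = 0.024664 = 2.466%.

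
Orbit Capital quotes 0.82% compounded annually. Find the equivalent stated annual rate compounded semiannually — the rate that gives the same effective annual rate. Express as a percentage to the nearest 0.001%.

Compounded annually, EAR = nominal = 0.008200.
Solve (1 + r/2)^2 = 1.008200: r/2 = 1.008200^(1/2) − 1 = 0.004092, so r = 0.008183 = 0.818%.

0.818%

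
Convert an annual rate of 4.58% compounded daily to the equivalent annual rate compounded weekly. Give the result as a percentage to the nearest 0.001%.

EAR = (1 + 0.0458/365)^365 − 1 = 0.046862.
Solve (1 + r/52)^52 = 1.046862: r/52 = 1.046862^(1/52) − 1 = 0.000881, so r = 0.045817 = 4.582%.

4.582%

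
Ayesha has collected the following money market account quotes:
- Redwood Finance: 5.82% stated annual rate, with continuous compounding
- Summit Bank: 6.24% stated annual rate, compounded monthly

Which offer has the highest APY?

Summit Bank

Redwood Finance: e^0.0582 − 1 = 5.993%
Summit Bank: (1 + 0.0624/12)^12 − 1 = 6.422%
The highest effective annual rate is Summit Bank at 6.422%.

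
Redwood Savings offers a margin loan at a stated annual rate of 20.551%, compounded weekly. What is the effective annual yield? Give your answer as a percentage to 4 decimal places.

EAR = (1 + 0.20551/52)^52 − 1.
= (1 + 0.003952)^52 − 1 = 1.227654 − 1 = 22.7654%.

22.7654%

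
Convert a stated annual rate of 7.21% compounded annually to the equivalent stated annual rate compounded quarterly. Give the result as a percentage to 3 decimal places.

Compounded annually, EAR = nominal = 0.072100.
Solve (1 + r/4)^4 = 1.072100: r/4 = 1.072100^(1/4) − 1 = 0.017557, so r = 0.070229 = 7.023%.

7.023%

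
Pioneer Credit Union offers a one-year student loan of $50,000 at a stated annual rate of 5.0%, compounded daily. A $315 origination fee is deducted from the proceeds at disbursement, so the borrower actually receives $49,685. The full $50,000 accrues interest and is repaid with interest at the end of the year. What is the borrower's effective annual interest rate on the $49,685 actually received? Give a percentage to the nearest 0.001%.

5.793%

Amount owed after one year: 50,000 × (1 + 0.050/365)^365 = 50,000 × 1.051267 = $52,563.37.
Effective rate on net proceeds: 52,563.37 / 49,685 − 1 = 0.057932 = 5.793%.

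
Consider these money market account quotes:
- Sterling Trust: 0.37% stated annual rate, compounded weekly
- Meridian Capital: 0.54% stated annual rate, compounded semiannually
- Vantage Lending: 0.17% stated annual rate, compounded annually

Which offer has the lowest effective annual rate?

Sterling Trust: (1 + 0.0037/52)^52 − 1 = 0.371%
Meridian Capital: (1 + 0.0054/2)^2 − 1 = 0.541%
Vantage Lending: compounded annually, EAR = 0.170%
The lowest effective annual rate is Vantage Lending at 0.170%.

Vantage Lending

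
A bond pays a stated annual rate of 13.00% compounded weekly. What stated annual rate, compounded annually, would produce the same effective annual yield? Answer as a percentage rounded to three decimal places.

13.864%

EAR = (1 + 0.1300/52)^52 − 1 = 0.138644.
Compounded annually, the equivalent nominal rate is the EAR itself: 13.864%.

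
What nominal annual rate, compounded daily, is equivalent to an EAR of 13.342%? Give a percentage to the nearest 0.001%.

12.526%

(1 + r/365)^365 − 1 = 0.13342, so 1 + r/365 = 1.13342^(1/365).
r/365 = 0.000343, so r = 0.125261 = 12.526%.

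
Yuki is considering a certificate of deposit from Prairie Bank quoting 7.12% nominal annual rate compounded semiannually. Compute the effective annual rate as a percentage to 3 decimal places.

7.247%

EAR = (1 + 0.0712/2)^2 − 1.
= 1.072467 − 1 = 7.247%.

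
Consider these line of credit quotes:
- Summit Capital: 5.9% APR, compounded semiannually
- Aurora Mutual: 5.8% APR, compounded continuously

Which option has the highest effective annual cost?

Summit Capital: (1 + 0.059/2)^2 − 1 = 5.987%
Aurora Mutual: e^0.058 − 1 = 5.971%
The highest effective annual rate is Summit Capital at 5.987%.

Summit Capital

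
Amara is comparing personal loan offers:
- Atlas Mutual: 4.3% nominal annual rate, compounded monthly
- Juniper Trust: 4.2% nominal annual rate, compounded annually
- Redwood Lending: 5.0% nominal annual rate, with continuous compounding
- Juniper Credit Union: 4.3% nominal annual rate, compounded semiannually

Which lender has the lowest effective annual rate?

Atlas Mutual: (1 + 0.043/12)^12 − 1 = 4.386%
Juniper Trust: compounded annually, EAR = 4.200%
Redwood Lending: e^0.050 − 1 = 5.127%
Juniper Credit Union: (1 + 0.043/2)^2 − 1 = 4.346%
The lowest effective annual rate is Juniper Trust at 4.200%.

Juniper Trust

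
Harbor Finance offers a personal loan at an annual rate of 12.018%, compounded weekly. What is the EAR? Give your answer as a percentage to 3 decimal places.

EAR = (1 + 0.12018/52)^52 − 1.
= (1 + 0.002311)^52 − 1 = 1.127543 − 1 = 12.754%.

12.754%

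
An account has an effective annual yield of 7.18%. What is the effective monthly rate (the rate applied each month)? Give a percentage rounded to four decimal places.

The per-month rate i satisfies (1 + i)^12 = 1 + 0.0718.
i = 1.0718^(1/12) − 1 = 0.0057950 = 0.5795%.

0.5795%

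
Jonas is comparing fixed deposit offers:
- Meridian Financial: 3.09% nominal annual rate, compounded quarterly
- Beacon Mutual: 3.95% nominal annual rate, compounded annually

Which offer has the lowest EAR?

Meridian Financial: (1 + 0.0309/4)^4 − 1 = 3.126%
Beacon Mutual: compounded annually, EAR = 3.950%
The lowest effective annual rate is Meridian Financial at 3.126%.

Meridian Financial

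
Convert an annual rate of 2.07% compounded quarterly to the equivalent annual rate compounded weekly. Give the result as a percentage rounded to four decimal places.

EAR = (1 + 0.0207/4)^4 − 1 = 0.020861.
Solve (1 + r/52)^52 = 1.020861: r/52 = 1.020861^(1/52) − 1 = 0.000397, so r = 0.020651 = 2.0651%.

2.0651%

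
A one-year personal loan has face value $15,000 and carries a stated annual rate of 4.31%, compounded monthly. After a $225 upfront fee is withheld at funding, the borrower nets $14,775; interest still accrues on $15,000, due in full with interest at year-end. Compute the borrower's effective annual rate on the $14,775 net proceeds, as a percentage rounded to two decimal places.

Amount owed after one year: 15,000 × (1 + 0.0431/12)^12 = 15,000 × 1.043962 = $15,659.43.
Effective rate on net proceeds: 15,659.43 / 14,775 − 1 = 0.059860 = 5.99%.

5.99%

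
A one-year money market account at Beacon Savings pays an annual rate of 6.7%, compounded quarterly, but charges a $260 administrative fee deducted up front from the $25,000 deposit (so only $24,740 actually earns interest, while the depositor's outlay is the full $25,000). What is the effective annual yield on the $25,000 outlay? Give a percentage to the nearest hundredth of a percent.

Value after one year: 24,740 × (1 + 0.067/4)^4 = 24,740 × 1.068702 = $26,439.69.
Effective yield on the $25,000 outlay: 26,439.69 / 25,000 − 1 = 0.057588 = 5.76%.

5.76%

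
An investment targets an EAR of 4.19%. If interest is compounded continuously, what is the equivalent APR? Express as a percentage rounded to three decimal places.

4.105%

Continuous: nominal r satisfies e^r − 1 = 0.0419.
r = ln(1 + 0.0419) = ln(1.0419) = 0.041046 = 4.105%.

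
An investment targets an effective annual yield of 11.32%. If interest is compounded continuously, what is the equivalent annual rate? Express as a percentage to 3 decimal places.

Continuous: nominal r satisfies e^r − 1 = 0.1132.
r = ln(1 + 0.1132) = ln(1.1132) = 0.107239 = 10.724%.

10.724%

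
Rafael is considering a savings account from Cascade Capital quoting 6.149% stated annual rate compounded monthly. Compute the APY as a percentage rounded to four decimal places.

EAR = (1 + 0.06149/12)^12 − 1.
= 1.063253 − 1 = 6.3253%.

6.3253%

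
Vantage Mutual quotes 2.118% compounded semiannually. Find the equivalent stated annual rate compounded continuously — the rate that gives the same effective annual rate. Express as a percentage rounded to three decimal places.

2.107%

EAR = (1 + 0.02118/2)^2 − 1 = 0.021292.
Equivalent continuous rate: r = ln(1 + 0.021292) = 0.021069 = 2.107%.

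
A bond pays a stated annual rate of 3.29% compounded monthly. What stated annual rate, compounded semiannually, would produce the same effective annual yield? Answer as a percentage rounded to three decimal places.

EAR = (1 + 0.0329/12)^12 − 1 = 0.033401.
Solve (1 + r/2)^2 = 1.033401: r/2 = 1.033401^(1/2) − 1 = 0.016563, so r = 0.033126 = 3.313%.

3.313%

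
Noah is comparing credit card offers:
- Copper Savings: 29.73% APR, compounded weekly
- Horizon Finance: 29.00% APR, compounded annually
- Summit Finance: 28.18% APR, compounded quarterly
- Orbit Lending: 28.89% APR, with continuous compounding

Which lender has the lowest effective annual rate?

Copper Savings: (1 + 0.2973/52)^52 − 1 = 34.508%
Horizon Finance: compounded annually, EAR = 29.000%
Summit Finance: (1 + 0.2818/4)^4 − 1 = 31.300%
Orbit Lending: e^0.2889 − 1 = 33.496%
The lowest effective annual rate is Horizon Finance at 29.000%.

Horizon Finance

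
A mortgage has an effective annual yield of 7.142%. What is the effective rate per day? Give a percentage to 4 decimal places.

The per-day rate i satisfies (1 + i)^365 = 1 + 0.07142.
i = 1.07142^(1/365) − 1 = 0.0001890 = 0.0189%.

0.0189%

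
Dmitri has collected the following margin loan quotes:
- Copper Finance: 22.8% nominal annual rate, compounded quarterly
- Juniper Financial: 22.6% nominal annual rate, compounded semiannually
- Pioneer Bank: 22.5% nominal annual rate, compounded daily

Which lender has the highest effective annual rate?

Pioneer Bank

Copper Finance: (1 + 0.228/4)^4 − 1 = 24.825%
Juniper Financial: (1 + 0.226/2)^2 − 1 = 23.877%
Pioneer Bank: (1 + 0.225/365)^365 − 1 = 25.224%
The highest effective annual rate is Pioneer Bank at 25.224%.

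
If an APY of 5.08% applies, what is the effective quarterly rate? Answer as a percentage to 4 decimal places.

1.2465%

The per-quarter rate i satisfies (1 + i)^4 = 1 + 0.0508.
i = 1.0508^(1/4) − 1 = 0.0124650 = 1.2465%.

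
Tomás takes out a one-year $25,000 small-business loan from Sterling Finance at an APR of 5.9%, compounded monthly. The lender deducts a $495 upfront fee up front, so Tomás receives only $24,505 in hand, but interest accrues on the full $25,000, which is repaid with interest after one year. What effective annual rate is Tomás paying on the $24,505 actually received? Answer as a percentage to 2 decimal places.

8.20%

Amount owed after one year: 25,000 × (1 + 0.059/12)^12 = 25,000 × 1.060622 = $26,515.55.
Effective rate on net proceeds: 26,515.55 / 24,505 − 1 = 0.082046 = 8.20%.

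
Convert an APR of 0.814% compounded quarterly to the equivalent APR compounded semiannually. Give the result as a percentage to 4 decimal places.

EAR = (1 + 0.00814/4)^4 − 1 = 0.008165.
Solve (1 + r/2)^2 = 1.008165: r/2 = 1.008165^(1/2) − 1 = 0.004074, so r = 0.008148 = 0.8148%.

0.8148%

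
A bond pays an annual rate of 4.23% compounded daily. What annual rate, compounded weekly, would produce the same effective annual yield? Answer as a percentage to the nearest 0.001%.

EAR = (1 + 0.0423/365)^365 − 1 = 0.043205.
Solve (1 + r/52)^52 = 1.043205: r/52 = 1.043205^(1/52) − 1 = 0.000814, so r = 0.042315 = 4.231%.

4.231%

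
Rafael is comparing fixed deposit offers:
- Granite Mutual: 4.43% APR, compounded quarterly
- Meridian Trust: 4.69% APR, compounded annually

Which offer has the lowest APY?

Granite Mutual

Granite Mutual: (1 + 0.0443/4)^4 − 1 = 4.504%
Meridian Trust: compounded annually, EAR = 4.690%
The lowest effective annual rate is Granite Mutual at 4.504%.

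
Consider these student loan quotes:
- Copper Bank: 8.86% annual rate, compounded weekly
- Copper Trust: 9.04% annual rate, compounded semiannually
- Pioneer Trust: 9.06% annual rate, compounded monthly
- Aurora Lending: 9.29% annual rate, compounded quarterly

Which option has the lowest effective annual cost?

Copper Bank: (1 + 0.0886/52)^52 − 1 = 9.256%
Copper Trust: (1 + 0.0904/2)^2 − 1 = 9.244%
Pioneer Trust: (1 + 0.0906/12)^12 − 1 = 9.446%
Aurora Lending: (1 + 0.0929/4)^4 − 1 = 9.619%
The lowest effective annual rate is Copper Trust at 9.244%.

Copper Trust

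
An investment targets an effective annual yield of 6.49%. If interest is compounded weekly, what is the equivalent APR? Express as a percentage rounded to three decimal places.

(1 + r/52)^52 − 1 = 0.0649, so 1 + r/52 = 1.0649^(1/52).
r/52 = 0.001210, so r = 0.062919 = 6.292%.

6.292%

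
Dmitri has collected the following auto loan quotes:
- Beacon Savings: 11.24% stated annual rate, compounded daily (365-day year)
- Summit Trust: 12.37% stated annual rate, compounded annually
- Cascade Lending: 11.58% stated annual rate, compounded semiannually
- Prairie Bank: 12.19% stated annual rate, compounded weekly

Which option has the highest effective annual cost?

Prairie Bank

Beacon Savings: (1 + 0.1124/365)^365 − 1 = 11.894%
Summit Trust: compounded annually, EAR = 12.370%
Cascade Lending: (1 + 0.1158/2)^2 − 1 = 11.915%
Prairie Bank: (1 + 0.1219/52)^52 − 1 = 12.948%
The highest effective annual rate is Prairie Bank at 12.948%.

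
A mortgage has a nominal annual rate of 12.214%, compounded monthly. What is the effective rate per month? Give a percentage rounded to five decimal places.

With a nominal annual rate compounded monthly, the periodic rate is the nominal rate divided by 12.
i = 0.12214 / 12 = 0.0101783 = 1.01783%.

1.01783%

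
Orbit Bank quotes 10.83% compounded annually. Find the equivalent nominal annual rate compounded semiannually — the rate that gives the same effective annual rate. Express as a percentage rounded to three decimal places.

10.552%

Compounded annually, EAR = nominal = 0.108300.
Solve (1 + r/2)^2 = 1.108300: r/2 = 1.108300^(1/2) − 1 = 0.052758, so r = 0.105517 = 10.552%.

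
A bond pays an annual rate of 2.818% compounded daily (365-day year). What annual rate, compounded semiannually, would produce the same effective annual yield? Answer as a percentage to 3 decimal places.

2.838%

EAR = (1 + 0.02818/365)^365 − 1 = 0.028580.
Solve (1 + r/2)^2 = 1.028580: r/2 = 1.028580^(1/2) − 1 = 0.014189, so r = 0.028378 = 2.838%.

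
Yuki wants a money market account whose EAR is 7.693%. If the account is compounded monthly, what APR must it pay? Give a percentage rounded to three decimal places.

7.434%

(1 + r/12)^12 − 1 = 0.07693, so 1 + r/12 = 1.07693^(1/12).
r/12 = 0.006195, so r = 0.074344 = 7.434%.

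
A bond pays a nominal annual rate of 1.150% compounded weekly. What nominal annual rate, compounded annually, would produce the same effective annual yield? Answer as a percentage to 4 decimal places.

EAR = (1 + 0.01150/52)^52 − 1 = 0.011565.
Compounded annually, the equivalent nominal rate is the EAR itself: 1.1565%.

1.1565%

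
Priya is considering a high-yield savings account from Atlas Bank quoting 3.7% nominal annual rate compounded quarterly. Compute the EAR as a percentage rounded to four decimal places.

3.7517%

EAR = (1 + 0.037/4)^4 − 1.
= (1 + 0.009250)^4 − 1 = 1.037517 − 1 = 3.7517%.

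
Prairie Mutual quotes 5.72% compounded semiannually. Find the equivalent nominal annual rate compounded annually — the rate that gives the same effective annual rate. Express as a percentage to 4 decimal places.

EAR = (1 + 0.0572/2)^2 − 1 = 0.058018.
Compounded annually, the equivalent nominal rate is the EAR itself: 5.8018%.

5.8018%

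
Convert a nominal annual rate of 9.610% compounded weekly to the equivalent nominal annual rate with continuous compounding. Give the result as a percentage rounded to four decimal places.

EAR = (1 + 0.09610/52)^52 − 1 = 0.100772.
Equivalent continuous rate: r = ln(1 + 0.100772) = 0.096011 = 9.6011%.

9.6011%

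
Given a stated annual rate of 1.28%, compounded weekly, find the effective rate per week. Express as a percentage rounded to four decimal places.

0.0246%

With a nominal annual rate compounded weekly, the periodic rate is the nominal rate divided by 52.
i = 0.0128 / 52 = 0.0002462 = 0.0246%.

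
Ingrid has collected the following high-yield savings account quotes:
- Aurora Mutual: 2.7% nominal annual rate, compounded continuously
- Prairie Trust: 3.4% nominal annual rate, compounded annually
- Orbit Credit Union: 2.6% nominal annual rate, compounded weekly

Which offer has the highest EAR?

Prairie Trust

Aurora Mutual: e^0.027 − 1 = 2.737%
Prairie Trust: compounded annually, EAR = 3.400%
Orbit Credit Union: (1 + 0.026/52)^52 − 1 = 2.633%
The highest effective annual rate is Prairie Trust at 3.400%.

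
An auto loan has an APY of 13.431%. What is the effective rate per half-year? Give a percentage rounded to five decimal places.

6.50399%

The per-half-year rate i satisfies (1 + i)^2 = 1 + 0.13431.
i = 1.13431^(1/2) − 1 = 0.0650399 = 6.50399%.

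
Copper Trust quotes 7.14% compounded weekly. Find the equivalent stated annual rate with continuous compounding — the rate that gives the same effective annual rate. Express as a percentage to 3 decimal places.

EAR = (1 + 0.0714/52)^52 − 1 = 0.073958.
Equivalent continuous rate: r = ln(1 + 0.073958) = 0.071351 = 7.135%.

7.135%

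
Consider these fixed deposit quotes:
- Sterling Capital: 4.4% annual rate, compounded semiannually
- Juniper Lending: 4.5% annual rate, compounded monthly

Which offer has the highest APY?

Sterling Capital: (1 + 0.044/2)^2 − 1 = 4.448%
Juniper Lending: (1 + 0.045/12)^12 − 1 = 4.594%
The highest effective annual rate is Juniper Lending at 4.594%.

Juniper Lending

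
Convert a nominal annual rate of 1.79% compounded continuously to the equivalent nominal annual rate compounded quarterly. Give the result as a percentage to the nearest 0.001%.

EAR under continuous compounding: e^0.0179 − 1 = 0.018061.
Solve (1 + r/4)^4 = 1.018061: r/4 = 1.018061^(1/4) − 1 = 0.004485, so r = 0.017940 = 1.794%.

1.794%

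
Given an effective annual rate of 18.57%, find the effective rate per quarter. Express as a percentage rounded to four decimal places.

The per-quarter rate i satisfies (1 + i)^4 = 1 + 0.1857.
i = 1.1857^(1/4) − 1 = 0.0435030 = 4.3503%.

4.3503%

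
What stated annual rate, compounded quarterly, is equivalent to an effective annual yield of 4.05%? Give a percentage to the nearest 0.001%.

(1 + r/4)^4 − 1 = 0.0405, so 1 + r/4 = 1.0405^(1/4).
r/4 = 0.009975, so r = 0.039899 = 3.990%.

3.990%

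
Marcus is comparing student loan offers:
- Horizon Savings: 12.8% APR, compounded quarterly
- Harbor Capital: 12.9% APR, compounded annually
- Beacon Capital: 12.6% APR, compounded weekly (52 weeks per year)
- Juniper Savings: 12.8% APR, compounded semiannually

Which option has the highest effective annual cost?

Horizon Savings: (1 + 0.128/4)^4 − 1 = 13.428%
Harbor Capital: compounded annually, EAR = 12.900%
Beacon Capital: (1 + 0.126/52)^52 − 1 = 13.411%
Juniper Savings: (1 + 0.128/2)^2 − 1 = 13.210%
The highest effective annual rate is Horizon Savings at 13.428%.

Horizon Savings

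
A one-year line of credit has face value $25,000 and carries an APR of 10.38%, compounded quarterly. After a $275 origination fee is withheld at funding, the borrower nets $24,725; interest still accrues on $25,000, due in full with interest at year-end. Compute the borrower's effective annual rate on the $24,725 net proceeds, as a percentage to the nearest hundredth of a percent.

Amount owed after one year: 25,000 × (1 + 0.1038/4)^4 = 25,000 × 1.107911 = $27,697.77.
Effective rate on net proceeds: 27,697.77 / 24,725 − 1 = 0.120233 = 12.02%.

12.02%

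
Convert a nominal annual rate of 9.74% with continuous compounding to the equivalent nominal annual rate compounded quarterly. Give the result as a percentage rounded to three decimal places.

9.860%

EAR under continuous compounding: e^0.0974 − 1 = 0.102301.
Solve (1 + r/4)^4 = 1.102301: r/4 = 1.102301^(1/4) − 1 = 0.024649, so r = 0.098596 = 9.860%.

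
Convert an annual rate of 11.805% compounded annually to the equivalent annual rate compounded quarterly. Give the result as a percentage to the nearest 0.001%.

11.316%

Compounded annually, EAR = nominal = 0.118050.
Solve (1 + r/4)^4 = 1.118050: r/4 = 1.118050^(1/4) − 1 = 0.028289, so r = 0.113157 = 11.316%.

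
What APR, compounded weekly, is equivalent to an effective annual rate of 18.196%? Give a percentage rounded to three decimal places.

(1 + r/52)^52 − 1 = 0.18196, so 1 + r/52 = 1.18196^(1/52).
r/52 = 0.003220, so r = 0.167443 = 16.744%.

16.744%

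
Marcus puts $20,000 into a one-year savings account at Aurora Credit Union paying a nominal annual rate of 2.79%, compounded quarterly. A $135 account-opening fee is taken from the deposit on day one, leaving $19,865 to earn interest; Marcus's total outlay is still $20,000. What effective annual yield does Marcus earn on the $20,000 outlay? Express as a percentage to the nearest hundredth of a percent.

Value after one year: 19,865 × (1 + 0.0279/4)^4 = 19,865 × 1.028193 = $20,425.06.
Effective yield on the $20,000 outlay: 20,425.06 / 20,000 − 1 = 0.021253 = 2.13%.

2.13%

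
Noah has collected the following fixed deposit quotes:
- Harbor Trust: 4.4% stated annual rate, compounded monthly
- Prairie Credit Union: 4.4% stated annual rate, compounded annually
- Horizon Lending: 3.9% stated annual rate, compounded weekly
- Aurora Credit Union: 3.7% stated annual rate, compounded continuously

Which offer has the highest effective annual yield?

Harbor Trust

Harbor Trust: (1 + 0.044/12)^12 − 1 = 4.490%
Prairie Credit Union: compounded annually, EAR = 4.400%
Horizon Lending: (1 + 0.039/52)^52 − 1 = 3.976%
Aurora Credit Union: e^0.037 − 1 = 3.769%
The highest effective annual rate is Harbor Trust at 4.490%.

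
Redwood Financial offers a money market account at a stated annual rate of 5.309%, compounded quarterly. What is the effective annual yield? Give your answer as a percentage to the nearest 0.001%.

5.416%

EAR = (1 + 0.05309/4)^4 − 1.
= (1 + 0.013272)^4 − 1 = 1.054156 − 1 = 5.416%.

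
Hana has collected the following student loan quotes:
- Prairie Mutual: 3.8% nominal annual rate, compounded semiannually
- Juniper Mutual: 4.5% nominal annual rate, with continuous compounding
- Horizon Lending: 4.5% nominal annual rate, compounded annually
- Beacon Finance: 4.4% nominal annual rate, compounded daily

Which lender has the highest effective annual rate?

Prairie Mutual: (1 + 0.038/2)^2 − 1 = 3.836%
Juniper Mutual: e^0.045 − 1 = 4.603%
Horizon Lending: compounded annually, EAR = 4.500%
Beacon Finance: (1 + 0.044/365)^365 − 1 = 4.498%
The highest effective annual rate is Juniper Mutual at 4.603%.

Juniper Mutual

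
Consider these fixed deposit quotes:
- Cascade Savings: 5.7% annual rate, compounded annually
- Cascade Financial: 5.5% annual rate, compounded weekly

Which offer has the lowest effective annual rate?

Cascade Savings: compounded annually, EAR = 5.700%
Cascade Financial: (1 + 0.055/52)^52 − 1 = 5.651%
The lowest effective annual rate is Cascade Financial at 5.651%.

Cascade Financial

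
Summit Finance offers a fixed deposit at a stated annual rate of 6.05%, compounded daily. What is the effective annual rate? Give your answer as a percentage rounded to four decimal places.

EAR = (1 + 0.0605/365)^365 − 1.
= 1.062362 − 1 = 6.2362%.

6.2362%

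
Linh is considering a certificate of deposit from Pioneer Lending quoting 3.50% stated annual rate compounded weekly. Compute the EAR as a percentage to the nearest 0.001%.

EAR = (1 + 0.0350/52)^52 − 1.
= 1.035608 − 1 = 3.561%.

3.561%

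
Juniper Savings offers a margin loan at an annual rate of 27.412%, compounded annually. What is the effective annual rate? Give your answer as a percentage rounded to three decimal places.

Annual compounding means the effective rate equals the nominal rate: 27.412%.

27.412%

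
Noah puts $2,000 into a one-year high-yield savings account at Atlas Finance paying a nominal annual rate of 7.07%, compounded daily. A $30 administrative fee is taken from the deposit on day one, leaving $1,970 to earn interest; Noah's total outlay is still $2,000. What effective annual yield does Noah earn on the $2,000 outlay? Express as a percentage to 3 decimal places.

5.715%

Value after one year: 1,970 × (1 + 0.0707/365)^365 = 1,970 × 1.073252 = $2,114.31.
Effective yield on the $2,000 outlay: 2,114.31 / 2,000 − 1 = 0.057153 = 5.715%.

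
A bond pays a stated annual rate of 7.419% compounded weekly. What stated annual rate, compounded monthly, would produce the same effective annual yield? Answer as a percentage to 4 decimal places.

EAR = (1 + 0.07419/52)^52 − 1 = 0.076954.
Solve (1 + r/12)^12 = 1.076954: r/12 = 1.076954^(1/12) − 1 = 0.006197, so r = 0.074367 = 7.4367%.

7.4367%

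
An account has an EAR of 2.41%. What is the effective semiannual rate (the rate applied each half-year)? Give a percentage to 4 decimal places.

1.1978%

The per-half-year rate i satisfies (1 + i)^2 = 1 + 0.0241.
i = 1.0241^(1/2) − 1 = 0.0119783 = 1.1978%.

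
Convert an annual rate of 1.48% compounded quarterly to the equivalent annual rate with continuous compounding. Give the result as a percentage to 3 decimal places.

1.477%

EAR = (1 + 0.0148/4)^4 − 1 = 0.014882.
Equivalent continuous rate: r = ln(1 + 0.014882) = 0.014773 = 1.477%.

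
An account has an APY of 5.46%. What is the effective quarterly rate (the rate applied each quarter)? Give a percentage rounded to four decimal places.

The per-quarter rate i satisfies (1 + i)^4 = 1 + 0.0546.
i = 1.0546^(1/4) − 1 = 0.0133791 = 1.3379%.

1.3379%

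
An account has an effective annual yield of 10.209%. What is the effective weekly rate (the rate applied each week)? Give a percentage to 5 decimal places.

0.18711%

The per-week rate i satisfies (1 + i)^52 = 1 + 0.10209.
i = 1.10209^(1/52) − 1 = 0.0018711 = 0.18711%.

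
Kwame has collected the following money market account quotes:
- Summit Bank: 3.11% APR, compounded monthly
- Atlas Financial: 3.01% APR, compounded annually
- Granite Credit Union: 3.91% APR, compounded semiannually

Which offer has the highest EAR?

Granite Credit Union

Summit Bank: (1 + 0.0311/12)^12 − 1 = 3.155%
Atlas Financial: compounded annually, EAR = 3.010%
Granite Credit Union: (1 + 0.0391/2)^2 − 1 = 3.948%
The highest effective annual rate is Granite Credit Union at 3.948%.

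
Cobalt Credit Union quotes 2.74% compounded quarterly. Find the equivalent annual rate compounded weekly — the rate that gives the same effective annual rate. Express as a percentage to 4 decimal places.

2.7314%

EAR = (1 + 0.0274/4)^4 − 1 = 0.027683.
Solve (1 + r/52)^52 = 1.027683: r/52 = 1.027683^(1/52) − 1 = 0.000525, so r = 0.027314 = 2.7314%.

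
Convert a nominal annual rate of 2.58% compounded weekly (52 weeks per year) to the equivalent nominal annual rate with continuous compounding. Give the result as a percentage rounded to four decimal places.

2.5794%

EAR = (1 + 0.0258/52)^52 − 1 = 0.026129.
Equivalent continuous rate: r = ln(1 + 0.026129) = 0.025794 = 2.5794%.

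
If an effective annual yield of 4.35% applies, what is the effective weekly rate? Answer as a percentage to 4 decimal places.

0.0819%

The per-week rate i satisfies (1 + i)^52 = 1 + 0.0435.
i = 1.0435^(1/52) − 1 = 0.0008192 = 0.0819%.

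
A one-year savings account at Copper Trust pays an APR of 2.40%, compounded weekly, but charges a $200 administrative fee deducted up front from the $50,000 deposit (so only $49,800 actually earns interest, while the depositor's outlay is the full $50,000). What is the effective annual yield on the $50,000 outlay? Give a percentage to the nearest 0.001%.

2.019%

Value after one year: 49,800 × (1 + 0.0240/52)^52 = 49,800 × 1.024285 = $51,009.38.
Effective yield on the $50,000 outlay: 51,009.38 / 50,000 − 1 = 0.020188 = 2.019%.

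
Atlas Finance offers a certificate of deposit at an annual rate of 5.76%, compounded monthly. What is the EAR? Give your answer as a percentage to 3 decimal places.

EAR = (1 + 0.0576/12)^12 − 1.
= 1.059145 − 1 = 5.915%.

5.915%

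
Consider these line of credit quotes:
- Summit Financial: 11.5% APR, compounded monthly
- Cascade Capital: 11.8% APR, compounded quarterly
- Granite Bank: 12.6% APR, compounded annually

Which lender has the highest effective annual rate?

Granite Bank

Summit Financial: (1 + 0.115/12)^12 − 1 = 12.126%
Cascade Capital: (1 + 0.118/4)^4 − 1 = 12.332%
Granite Bank: compounded annually, EAR = 12.600%
The highest effective annual rate is Granite Bank at 12.600%.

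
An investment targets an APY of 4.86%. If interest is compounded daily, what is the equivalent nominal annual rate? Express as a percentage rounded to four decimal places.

4.7459%

(1 + r/365)^365 − 1 = 0.0486, so 1 + r/365 = 1.0486^(1/365).
r/365 = 0.000130, so r = 0.047459 = 4.7459%.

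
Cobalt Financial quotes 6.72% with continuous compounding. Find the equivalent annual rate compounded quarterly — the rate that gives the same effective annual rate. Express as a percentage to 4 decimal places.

6.7768%

EAR under continuous compounding: e^0.0672 − 1 = 0.069509.
Solve (1 + r/4)^4 = 1.069509: r/4 = 1.069509^(1/4) − 1 = 0.016942, so r = 0.067768 = 6.7768%.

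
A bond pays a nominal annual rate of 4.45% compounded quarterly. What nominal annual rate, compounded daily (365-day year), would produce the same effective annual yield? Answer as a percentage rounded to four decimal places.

4.4257%

EAR = (1 + 0.0445/4)^4 − 1 = 0.045248.
Solve (1 + r/365)^365 = 1.045248: r/365 = 1.045248^(1/365) − 1 = 0.000121, so r = 0.044257 = 4.4257%.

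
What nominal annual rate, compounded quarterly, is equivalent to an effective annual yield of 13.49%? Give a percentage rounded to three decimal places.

12.857%

(1 + r/4)^4 − 1 = 0.1349, so 1 + r/4 = 1.1349^(1/4).
r/4 = 0.032142, so r = 0.128568 = 12.857%.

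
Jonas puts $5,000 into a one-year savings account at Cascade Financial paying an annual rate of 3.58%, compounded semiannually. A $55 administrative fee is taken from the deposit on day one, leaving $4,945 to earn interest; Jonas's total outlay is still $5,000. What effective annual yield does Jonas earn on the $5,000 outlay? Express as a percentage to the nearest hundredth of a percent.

Value after one year: 4,945 × (1 + 0.0358/2)^2 = 4,945 × 1.036120 = $5,123.62.
Effective yield on the $5,000 outlay: 5,123.62 / 5,000 − 1 = 0.024723 = 2.47%.

2.47%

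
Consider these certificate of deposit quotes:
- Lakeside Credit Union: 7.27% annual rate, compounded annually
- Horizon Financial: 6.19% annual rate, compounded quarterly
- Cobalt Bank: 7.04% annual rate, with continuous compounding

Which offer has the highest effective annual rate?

Cobalt Bank

Lakeside Credit Union: compounded annually, EAR = 7.270%
Horizon Financial: (1 + 0.0619/4)^4 − 1 = 6.335%
Cobalt Bank: e^0.0704 − 1 = 7.294%
The highest effective annual rate is Cobalt Bank at 7.294%.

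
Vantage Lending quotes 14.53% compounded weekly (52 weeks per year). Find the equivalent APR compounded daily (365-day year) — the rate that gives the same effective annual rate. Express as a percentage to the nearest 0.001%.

EAR = (1 + 0.1453/52)^52 − 1 = 0.156152.
Solve (1 + r/365)^365 = 1.156152: r/365 = 1.156152^(1/365) − 1 = 0.000398, so r = 0.145126 = 14.513%.

14.513%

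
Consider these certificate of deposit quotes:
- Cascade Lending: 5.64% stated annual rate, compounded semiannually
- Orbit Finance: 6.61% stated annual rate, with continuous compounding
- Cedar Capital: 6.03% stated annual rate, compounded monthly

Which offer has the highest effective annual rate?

Orbit Finance

Cascade Lending: (1 + 0.0564/2)^2 − 1 = 5.720%
Orbit Finance: e^0.0661 − 1 = 6.833%
Cedar Capital: (1 + 0.0603/12)^12 − 1 = 6.199%
The highest effective annual rate is Orbit Finance at 6.833%.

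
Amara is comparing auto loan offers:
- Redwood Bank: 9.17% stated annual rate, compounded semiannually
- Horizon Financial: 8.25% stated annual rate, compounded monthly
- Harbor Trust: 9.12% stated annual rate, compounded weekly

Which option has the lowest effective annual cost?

Redwood Bank: (1 + 0.0917/2)^2 − 1 = 9.380%
Horizon Financial: (1 + 0.0825/12)^12 − 1 = 8.569%
Harbor Trust: (1 + 0.0912/52)^52 − 1 = 9.540%
The lowest effective annual rate is Horizon Financial at 8.569%.

Horizon Financial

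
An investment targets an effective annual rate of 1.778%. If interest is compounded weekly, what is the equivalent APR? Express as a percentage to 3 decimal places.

(1 + r/52)^52 − 1 = 0.01778, so 1 + r/52 = 1.01778^(1/52).
r/52 = 0.000339, so r = 0.017627 = 1.763%.

1.763%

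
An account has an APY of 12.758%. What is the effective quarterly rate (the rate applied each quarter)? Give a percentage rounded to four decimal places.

The per-quarter rate i satisfies (1 + i)^4 = 1 + 0.12758.
i = 1.12758^(1/4) − 1 = 0.0304735 = 3.0474%.

3.0474%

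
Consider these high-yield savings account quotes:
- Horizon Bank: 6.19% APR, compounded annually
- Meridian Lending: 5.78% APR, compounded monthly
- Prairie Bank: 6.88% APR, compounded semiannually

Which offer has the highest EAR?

Prairie Bank

Horizon Bank: compounded annually, EAR = 6.190%
Meridian Lending: (1 + 0.0578/12)^12 − 1 = 5.936%
Prairie Bank: (1 + 0.0688/2)^2 − 1 = 6.998%
The highest effective annual rate is Prairie Bank at 6.998%.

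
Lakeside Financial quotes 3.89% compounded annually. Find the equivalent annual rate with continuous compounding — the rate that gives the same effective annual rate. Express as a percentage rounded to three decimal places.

Compounded annually, EAR = nominal = 0.038900.
Equivalent continuous rate: r = ln(1 + 0.038900) = 0.038162 = 3.816%.

3.816%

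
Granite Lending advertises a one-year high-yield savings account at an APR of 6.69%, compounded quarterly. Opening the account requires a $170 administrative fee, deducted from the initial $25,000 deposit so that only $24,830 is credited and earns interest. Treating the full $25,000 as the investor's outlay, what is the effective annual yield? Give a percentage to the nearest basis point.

6.13%

Value after one year: 24,830 × (1 + 0.0669/4)^4 = 24,830 × 1.068597 = $26,533.27.
Effective yield on the $25,000 outlay: 26,533.27 / 25,000 − 1 = 0.061331 = 6.13%.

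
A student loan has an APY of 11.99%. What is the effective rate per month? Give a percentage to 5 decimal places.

0.94813%

The per-month rate i satisfies (1 + i)^12 = 1 + 0.1199.
i = 1.1199^(1/12) − 1 = 0.0094813 = 0.94813%.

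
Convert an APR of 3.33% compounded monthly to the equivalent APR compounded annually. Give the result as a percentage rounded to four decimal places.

EAR = (1 + 0.0333/12)^12 − 1 = 0.033813.
Compounded annually, the equivalent nominal rate is the EAR itself: 3.3813%.

3.3813%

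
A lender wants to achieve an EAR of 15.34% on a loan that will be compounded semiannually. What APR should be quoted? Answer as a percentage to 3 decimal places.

14.793%

(1 + r/2)^2 − 1 = 0.1534, so 1 + r/2 = 1.1534^(1/2).
r/2 = 0.073965, so r = 0.147929 = 14.793%.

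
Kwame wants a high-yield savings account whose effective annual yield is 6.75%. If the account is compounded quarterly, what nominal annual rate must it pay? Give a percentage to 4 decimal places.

(1 + r/4)^4 − 1 = 0.0675, so 1 + r/4 = 1.0675^(1/4).
r/4 = 0.016464, so r = 0.065856 = 6.5856%.

6.5856%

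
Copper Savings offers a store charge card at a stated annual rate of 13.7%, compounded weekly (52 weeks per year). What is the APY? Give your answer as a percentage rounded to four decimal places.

EAR = (1 + 0.137/52)^52 − 1.
= (1 + 0.002635)^52 − 1 = 1.146622 − 1 = 14.6622%.

14.6622%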